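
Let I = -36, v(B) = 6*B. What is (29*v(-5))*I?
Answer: 31320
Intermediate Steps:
(29*v(-5))*I = (29*(6*(-5)))*(-36) = (29*(-30))*(-36) = -870*(-36) = 31320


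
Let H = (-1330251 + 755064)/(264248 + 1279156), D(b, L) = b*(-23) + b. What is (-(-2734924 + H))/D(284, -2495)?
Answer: -127911915651/292217824 ≈ -437.73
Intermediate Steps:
D(b, L) = -22*b (D(b, L) = -23*b + b = -22*b)
H = -191729/514468 (H = -575187/1543404 = -575187*1/1543404 = -191729/514468 ≈ -0.37267)
(-(-2734924 + H))/D(284, -2495) = (-(-2734924 - 191729/514468))/((-22*284)) = -1*(-1407031072161/514468)/(-6248) = (1407031072161/514468)*(-1/6248) = -127911915651/292217824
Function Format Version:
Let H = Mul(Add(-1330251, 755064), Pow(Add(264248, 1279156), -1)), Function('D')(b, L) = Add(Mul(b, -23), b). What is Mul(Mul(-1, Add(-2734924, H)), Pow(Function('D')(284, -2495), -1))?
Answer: Rational(-127911915651, 292217824) ≈ -437.73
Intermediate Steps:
Function('D')(b, L) = Mul(-22, b) (Function('D')(b, L) = Add(Mul(-23, b), b) = Mul(-22, b))
H = Rational(-191729, 514468) (H = Mul(-575187, Pow(1543404, -1)) = Mul(-575187, Rational(1, 1543404)) = Rational(-191729, 514468) ≈ -0.37267)
Mul(Mul(-1, Add(-2734924, H)), Pow(Function('D')(284, -2495), -1)) = Mul(Mul(-1, Add(-2734924, Rational(-191729, 514468))), Pow(Mul(-22, 284), -1)) = Mul(Mul(-1, Rational(-1407031072161, 514468)), Pow(-6248, -1)) = Mul(Rational(1407031072161, 514468), Rational(-1, 6248)) = Rational(-127911915651, 292217824)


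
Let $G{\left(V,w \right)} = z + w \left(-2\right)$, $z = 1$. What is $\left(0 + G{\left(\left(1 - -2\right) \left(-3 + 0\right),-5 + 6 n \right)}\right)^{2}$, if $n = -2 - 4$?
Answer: $6889$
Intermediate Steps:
$n = -6$
$G{\left(V,w \right)} = 1 - 2 w$ ($G{\left(V,w \right)} = 1 + w \left(-2\right) = 1 - 2 w$)
$\left(0 + G{\left(\left(1 - -2\right) \left(-3 + 0\right),-5 + 6 n \right)}\right)^{2} = \left(0 - \left(-1 + 2 \left(-5 + 6 \left(-6\right)\right)\right)\right)^{2} = \left(0 - \left(-1 + 2 \left(-5 - 36\right)\right)\right)^{2} = \left(0 + \left(1 - -82\right)\right)^{2} = \left(0 + \left(1 + 82\right)\right)^{2} = \left(0 + 83\right)^{2} = 83^{2} = 6889$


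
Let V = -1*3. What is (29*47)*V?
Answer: -4089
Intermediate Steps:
V = -3
(29*47)*V = (29*47)*(-3) = 1363*(-3) = -4089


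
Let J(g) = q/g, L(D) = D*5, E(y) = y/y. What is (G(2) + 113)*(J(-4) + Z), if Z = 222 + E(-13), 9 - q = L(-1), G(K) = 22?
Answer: 59265/2 ≈ 29633.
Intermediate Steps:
E(y) = 1
L(D) = 5*D
q = 14 (q = 9 - 5*(-1) = 9 - 1*(-5) = 9 + 5 = 14)
Z = 223 (Z = 222 + 1 = 223)
J(g) = 14/g
(G(2) + 113)*(J(-4) + Z) = (22 + 113)*(14/(-4) + 223) = 135*(14*(-¼) + 223) = 135*(-7/2 + 223) = 135*(439/2) = 59265/2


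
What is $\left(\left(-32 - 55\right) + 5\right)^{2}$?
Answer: $6724$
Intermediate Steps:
$\left(\left(-32 - 55\right) + 5\right)^{2} = \left(-87 + 5\right)^{2} = \left(-82\right)^{2} = 6724$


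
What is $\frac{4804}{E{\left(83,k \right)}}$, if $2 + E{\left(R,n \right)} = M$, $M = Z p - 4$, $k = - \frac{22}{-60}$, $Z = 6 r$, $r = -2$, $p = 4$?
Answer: $- \frac{2402}{27} \approx -88.963$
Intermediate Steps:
$Z = -12$ ($Z = 6 \left(-2\right) = -12$)
$k = \frac{11}{30}$ ($k = \left(-22\right) \left(- \frac{1}{60}\right) = \frac{11}{30} \approx 0.36667$)
$M = -52$ ($M = \left(-12\right) 4 - 4 = -48 - 4 = -52$)
$E{\left(R,n \right)} = -54$ ($E{\left(R,n \right)} = -2 - 52 = -54$)
$\frac{4804}{E{\left(83,k \right)}} = \frac{4804}{-54} = 4804 \left(- \frac{1}{54}\right) = - \frac{2402}{27}$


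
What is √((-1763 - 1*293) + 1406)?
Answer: 5*I*√26 ≈ 25.495*I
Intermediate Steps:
√((-1763 - 1*293) + 1406) = √((-1763 - 293) + 1406) = √(-2056 + 1406) = √(-650) = 5*I*√26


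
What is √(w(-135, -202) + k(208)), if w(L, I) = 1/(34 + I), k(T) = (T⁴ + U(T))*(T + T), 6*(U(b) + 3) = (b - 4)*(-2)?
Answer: √5494209634367958/84 ≈ 8.8242e+5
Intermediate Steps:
U(b) = -5/3 - b/3 (U(b) = -3 + ((b - 4)*(-2))/6 = -3 + ((-4 + b)*(-2))/6 = -3 + (8 - 2*b)/6 = -3 + (4/3 - b/3) = -5/3 - b/3)
k(T) = 2*T*(-5/3 + T⁴ - T/3) (k(T) = (T⁴ + (-5/3 - T/3))*(T + T) = (-5/3 + T⁴ - T/3)*(2*T) = 2*T*(-5/3 + T⁴ - T/3))
√(w(-135, -202) + k(208)) = √(1/(34 - 202) + (⅔)*208*(-5 - 1*208 + 3*208⁴)) = √(1/(-168) + (⅔)*208*(-5 - 208 + 3*1871773696)) = √(-1/168 + (⅔)*208*(-5 - 208 + 5615321088)) = √(-1/168 + (⅔)*208*5615320875) = √(-1/168 + 778657828000) = √(130814515103999/168) = √5494209634367958/84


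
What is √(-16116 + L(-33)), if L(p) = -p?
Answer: 3*I*√1787 ≈ 126.82*I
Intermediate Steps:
√(-16116 + L(-33)) = √(-16116 - 1*(-33)) = √(-16116 + 33) = √(-16083) = 3*I*√1787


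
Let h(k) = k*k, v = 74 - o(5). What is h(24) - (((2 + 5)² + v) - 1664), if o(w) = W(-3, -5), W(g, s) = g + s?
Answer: 2109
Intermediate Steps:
o(w) = -8 (o(w) = -3 - 5 = -8)
v = 82 (v = 74 - 1*(-8) = 74 + 8 = 82)
h(k) = k²
h(24) - (((2 + 5)² + v) - 1664) = 24² - (((2 + 5)² + 82) - 1664) = 576 - ((7² + 82) - 1664) = 576 - ((49 + 82) - 1664) = 576 - (131 - 1664) = 576 - 1*(-1533) = 576 + 1533 = 2109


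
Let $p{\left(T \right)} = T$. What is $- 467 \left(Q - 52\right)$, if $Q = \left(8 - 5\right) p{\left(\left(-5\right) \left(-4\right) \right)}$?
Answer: $-3736$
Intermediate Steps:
$Q = 60$ ($Q = \left(8 - 5\right) \left(\left(-5\right) \left(-4\right)\right) = 3 \cdot 20 = 60$)
$- 467 \left(Q - 52\right) = - 467 \left(60 - 52\right) = \left(-467\right) 8 = -3736$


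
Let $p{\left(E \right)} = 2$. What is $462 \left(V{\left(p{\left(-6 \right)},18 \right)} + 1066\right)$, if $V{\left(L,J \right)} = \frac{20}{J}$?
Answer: $\frac{1479016}{3} \approx 4.9301 \cdot 10^{5}$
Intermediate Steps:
$462 \left(V{\left(p{\left(-6 \right)},18 \right)} + 1066\right) = 462 \left(\frac{20}{18} + 1066\right) = 462 \left(20 \cdot \frac{1}{18} + 1066\right) = 462 \left(\frac{10}{9} + 1066\right) = 462 \cdot \frac{9604}{9} = \frac{1479016}{3}$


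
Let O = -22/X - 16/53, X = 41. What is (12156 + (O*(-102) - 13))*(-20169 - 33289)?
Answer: -1420517142014/2173 ≈ -6.5371e+8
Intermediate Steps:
O = -1822/2173 (O = -22/41 - 16/53 = -1822/2173 ≈ -0.83847)
(12156 + (O*(-102) - 13))*(-20169 - 33289) = (12156 + (-1822/2173*(-102) - 13))*(-20169 - 33289) = (12156 + (185844/2173 - 13))*(-53458) = (12156 + 157595/2173)*(-53458) = (26572583/2173)*(-53458) = -1420517142014/2173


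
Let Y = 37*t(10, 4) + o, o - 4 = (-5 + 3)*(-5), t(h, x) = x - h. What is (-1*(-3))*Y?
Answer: -624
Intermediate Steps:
o = 14 (o = 4 + (-5 + 3)*(-5) = 4 - 2*(-5) = 4 + 10 = 14)
Y = -208 (Y = 37*(4 - 1*10) + 14 = 37*(4 - 10) + 14 = 37*(-6) + 14 = -222 + 14 = -208)
(-1*(-3))*Y = -1*(-3)*(-208) = 3*(-208) = -624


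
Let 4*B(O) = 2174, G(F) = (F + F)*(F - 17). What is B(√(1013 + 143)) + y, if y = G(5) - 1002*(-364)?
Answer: 730303/2 ≈ 3.6515e+5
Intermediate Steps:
G(F) = 2*F*(-17 + F) (G(F) = (2*F)*(-17 + F) = 2*F*(-17 + F))
y = 364608 (y = 2*5*(-17 + 5) - 1002*(-364) = 2*5*(-12) + 364728 = -120 + 364728 = 364608)
B(O) = 1087/2 (B(O) = (¼)*2174 = 1087/2)
B(√(1013 + 143)) + y = 1087/2 + 364608 = 730303/2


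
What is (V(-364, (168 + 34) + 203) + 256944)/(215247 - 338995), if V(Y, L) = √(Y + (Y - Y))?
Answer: -64236/30937 - I*√91/61874 ≈ -2.0763 - 0.00015417*I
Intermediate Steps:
V(Y, L) = √Y (V(Y, L) = √(Y + 0) = √Y)
(V(-364, (168 + 34) + 203) + 256944)/(215247 - 338995) = (√(-364) + 256944)/(215247 - 338995) = (2*I*√91 + 256944)/(-123748) = (256944 + 2*I*√91)*(-1/123748) = -64236/30937 - I*√91/61874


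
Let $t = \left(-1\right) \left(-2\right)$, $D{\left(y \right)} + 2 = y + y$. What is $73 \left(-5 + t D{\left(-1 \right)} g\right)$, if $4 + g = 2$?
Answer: $803$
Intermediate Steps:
$g = -2$ ($g = -4 + 2 = -2$)
$D{\left(y \right)} = -2 + 2 y$ ($D{\left(y \right)} = -2 + \left(y + y\right) = -2 + 2 y$)
$t = 2$
$73 \left(-5 + t D{\left(-1 \right)} g\right) = 73 \left(-5 + 2 \left(-2 + 2 \left(-1\right)\right) \left(-2\right)\right) = 73 \left(-5 + 2 \left(-2 - 2\right) \left(-2\right)\right) = 73 \left(-5 + 2 \left(-4\right) \left(-2\right)\right) = 73 \left(-5 - -16\right) = 73 \left(-5 + 16\right) = 73 \cdot 11 = 803$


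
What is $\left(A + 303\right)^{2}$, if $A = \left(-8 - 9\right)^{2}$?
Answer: $350464$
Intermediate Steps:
$A = 289$ ($A = \left(-17\right)^{2} = 289$)
$\left(A + 303\right)^{2} = \left(289 + 303\right)^{2} = 592^{2} = 350464$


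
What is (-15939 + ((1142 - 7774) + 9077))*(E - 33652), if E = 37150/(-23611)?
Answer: 10722258479868/23611 ≈ 4.5412e+8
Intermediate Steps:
E = -37150/23611 (E = 37150*(-1/23611) = -37150/23611 ≈ -1.5734)
(-15939 + ((1142 - 7774) + 9077))*(E - 33652) = (-15939 + ((1142 - 7774) + 9077))*(-37150/23611 - 33652) = (-15939 + (-6632 + 9077))*(-794594522/23611) = (-15939 + 2445)*(-794594522/23611) = -13494*(-794594522/23611) = 10722258479868/23611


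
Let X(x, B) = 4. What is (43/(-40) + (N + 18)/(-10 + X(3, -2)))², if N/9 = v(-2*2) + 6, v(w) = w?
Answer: 80089/1600 ≈ 50.056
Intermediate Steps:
N = 18 (N = 9*(-2*2 + 6) = 9*(-4 + 6) = 9*2 = 18)
(43/(-40) + (N + 18)/(-10 + X(3, -2)))² = (43/(-40) + (18 + 18)/(-10 + 4))² = (43*(-1/40) + 36/(-6))² = (-43/40 + 36*(-⅙))² = (-43/40 - 6)² = (-283/40)² = 80089/1600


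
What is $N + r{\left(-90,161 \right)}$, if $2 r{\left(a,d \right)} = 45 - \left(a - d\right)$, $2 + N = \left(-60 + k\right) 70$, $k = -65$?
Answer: $-8604$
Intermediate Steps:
$N = -8752$ ($N = -2 + \left(-60 - 65\right) 70 = -2 - 8750 = -8752$)
$r{\left(a,d \right)} = \frac{45}{2} + \frac{d}{2} - \frac{a}{2}$ ($r{\left(a,d \right)} = \frac{45 - \left(a - d\right)}{2} = \frac{45 + d - a}{2} = \frac{45}{2} + \frac{d}{2} - \frac{a}{2}$)
$N + r{\left(-90,161 \right)} = -8752 + \left(\frac{45}{2} + \frac{1}{2} \cdot 161 - -45\right) = -8752 + \left(\frac{45}{2} + \frac{161}{2} + 45\right) = -8752 + 148 = -8604$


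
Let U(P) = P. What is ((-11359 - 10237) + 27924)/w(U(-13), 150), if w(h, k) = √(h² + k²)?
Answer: 6328*√22669/22669 ≈ 42.029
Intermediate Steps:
((-11359 - 10237) + 27924)/w(U(-13), 150) = ((-11359 - 10237) + 27924)/(√((-13)² + 150²)) = (-21596 + 27924)/(√(169 + 22500)) = 6328/(√22669) = 6328*(√22669/22669) = 6328*√22669/22669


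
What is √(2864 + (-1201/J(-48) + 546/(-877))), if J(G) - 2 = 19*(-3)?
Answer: 27*√9208206205/48235 ≈ 53.714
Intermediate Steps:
J(G) = -55 (J(G) = 2 + 19*(-3) = 2 - 57 = -55)
√(2864 + (-1201/J(-48) + 546/(-877))) = √(2864 + (-1201/(-55) + 546/(-877))) = √(2864 + (-1201*(-1/55) + 546*(-1/877))) = √(2864 + (1201/55 - 546/877)) = √(2864 + 1023247/48235) = √(139168287/48235) = 27*√9208206205/48235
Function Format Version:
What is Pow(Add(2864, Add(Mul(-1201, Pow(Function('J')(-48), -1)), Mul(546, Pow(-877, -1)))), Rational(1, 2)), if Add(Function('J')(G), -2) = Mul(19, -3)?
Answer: Mul(Rational(27, 48235), Pow(9208206205, Rational(1, 2))) ≈ 53.714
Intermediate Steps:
Function('J')(G) = -55 (Function('J')(G) = Add(2, Mul(19, -3)) = Add(2, -57) = -55)
Pow(Add(2864, Add(Mul(-1201, Pow(Function('J')(-48), -1)), Mul(546, Pow(-877, -1)))), Rational(1, 2)) = Pow(Add(2864, Add(Mul(-1201, Pow(-55, -1)), Mul(546, Pow(-877, -1)))), Rational(1, 2)) = Pow(Add(2864, Add(Mul(-1201, Rational(-1, 55)), Mul(546, Rational(-1, 877)))), Rational(1, 2)) = Pow(Add(2864, Add(Rational(1201, 55), Rational(-546, 877))), Rational(1, 2)) = Pow(Add(2864, Rational(1023247, 48235)), Rational(1, 2)) = Pow(Rational(139168287, 48235), Rational(1, 2)) = Mul(Rational(27, 48235), Pow(9208206205, Rational(1, 2)))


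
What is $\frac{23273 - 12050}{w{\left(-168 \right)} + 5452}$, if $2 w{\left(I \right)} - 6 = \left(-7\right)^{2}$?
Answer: $\frac{7482}{3653} \approx 2.0482$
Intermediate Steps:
$w{\left(I \right)} = \frac{55}{2}$ ($w{\left(I \right)} = 3 + \frac{\left(-7\right)^{2}}{2} = 3 + \frac{1}{2} \cdot 49 = 3 + \frac{49}{2} = \frac{55}{2}$)
$\frac{23273 - 12050}{w{\left(-168 \right)} + 5452} = \frac{23273 - 12050}{\frac{55}{2} + 5452} = \frac{11223}{\frac{10959}{2}} = 11223 \cdot \frac{2}{10959} = \frac{7482}{3653}$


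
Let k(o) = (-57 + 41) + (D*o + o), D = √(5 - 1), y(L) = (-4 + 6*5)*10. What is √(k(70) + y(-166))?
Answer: √454 ≈ 21.307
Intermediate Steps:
y(L) = 260 (y(L) = (-4 + 30)*10 = 26*10 = 260)
D = 2 (D = √4 = 2)
k(o) = -16 + 3*o (k(o) = (-57 + 41) + (2*o + o) = -16 + 3*o)
√(k(70) + y(-166)) = √((-16 + 3*70) + 260) = √((-16 + 210) + 260) = √(194 + 260) = √454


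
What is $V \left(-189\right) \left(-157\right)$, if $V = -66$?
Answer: $-1958418$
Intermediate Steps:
$V \left(-189\right) \left(-157\right) = \left(-66\right) \left(-189\right) \left(-157\right) = 12474 \left(-157\right) = -1958418$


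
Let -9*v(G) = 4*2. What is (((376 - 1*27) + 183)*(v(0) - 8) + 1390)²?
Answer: 903002500/81 ≈ 1.1148e+7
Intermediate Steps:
v(G) = -8/9 (v(G) = -4*2/9 = -⅑*8 = -8/9)
(((376 - 1*27) + 183)*(v(0) - 8) + 1390)² = (((376 - 1*27) + 183)*(-8/9 - 8) + 1390)² = (((376 - 27) + 183)*(-80/9) + 1390)² = ((349 + 183)*(-80/9) + 1390)² = (532*(-80/9) + 1390)² = (-42560/9 + 1390)² = (-30050/9)² = 903002500/81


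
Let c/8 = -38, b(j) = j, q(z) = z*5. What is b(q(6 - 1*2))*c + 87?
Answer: -5993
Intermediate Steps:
q(z) = 5*z
c = -304 (c = 8*(-38) = -304)
b(q(6 - 1*2))*c + 87 = (5*(6 - 1*2))*(-304) + 87 = (5*(6 - 2))*(-304) + 87 = (5*4)*(-304) + 87 = 20*(-304) + 87 = -6080 + 87 = -5993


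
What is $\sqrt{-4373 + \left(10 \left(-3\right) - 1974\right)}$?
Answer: $i \sqrt{6377} \approx 79.856 i$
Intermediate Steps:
$\sqrt{-4373 + \left(10 \left(-3\right) - 1974\right)} = \sqrt{-4373 - 2004} = \sqrt{-6377} = i \sqrt{6377}$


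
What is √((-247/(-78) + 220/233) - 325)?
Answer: I*√627146994/1398 ≈ 17.913*I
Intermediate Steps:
√((-247/(-78) + 220/233) - 325) = √((-247*(-1/78) + 220*(1/233)) - 325) = √((19/6 + 220/233) - 325) = √(5747/1398 - 325) = √(-448603/1398) = I*√627146994/1398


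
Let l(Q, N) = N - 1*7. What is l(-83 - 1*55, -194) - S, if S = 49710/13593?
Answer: -927301/4531 ≈ -204.66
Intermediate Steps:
l(Q, N) = -7 + N (l(Q, N) = N - 7 = -7 + N)
S = 16570/4531 (S = 49710*(1/13593) = 16570/4531 ≈ 3.6570)
l(-83 - 1*55, -194) - S = (-7 - 194) - 1*16570/4531 = -201 - 16570/4531 = -927301/4531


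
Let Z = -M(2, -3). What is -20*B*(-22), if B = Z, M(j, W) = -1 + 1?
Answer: 0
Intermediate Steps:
M(j, W) = 0
Z = 0 (Z = -1*0 = 0)
B = 0
-20*B*(-22) = -20*0*(-22) = 0*(-22) = 0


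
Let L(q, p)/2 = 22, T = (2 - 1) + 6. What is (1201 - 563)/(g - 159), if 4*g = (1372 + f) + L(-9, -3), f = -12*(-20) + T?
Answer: 2552/1027 ≈ 2.4849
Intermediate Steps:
T = 7 (T = 1 + 6 = 7)
L(q, p) = 44 (L(q, p) = 2*22 = 44)
f = 247 (f = -12*(-20) + 7 = 240 + 7 = 247)
g = 1663/4 (g = ((1372 + 247) + 44)/4 = (1619 + 44)/4 = (¼)*1663 = 1663/4 ≈ 415.75)
(1201 - 563)/(g - 159) = (1201 - 563)/(1663/4 - 159) = 638/(1027/4) = 638*(4/1027) = 2552/1027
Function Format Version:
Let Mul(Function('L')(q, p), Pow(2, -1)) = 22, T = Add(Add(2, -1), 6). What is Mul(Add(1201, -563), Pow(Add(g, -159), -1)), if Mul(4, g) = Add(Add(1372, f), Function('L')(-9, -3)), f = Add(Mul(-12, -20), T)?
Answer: Rational(2552, 1027) ≈ 2.4849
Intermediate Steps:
T = 7 (T = Add(1, 6) = 7)
Function('L')(q, p) = 44 (Function('L')(q, p) = Mul(2, 22) = 44)
f = 247 (f = Add(Mul(-12, -20), 7) = Add(240, 7) = 247)
g = Rational(1663, 4) (g = Mul(Rational(1, 4), Add(Add(1372, 247), 44)) = Mul(Rational(1, 4), Add(1619, 44)) = Mul(Rational(1, 4), 1663) = Rational(1663, 4) ≈ 415.75)
Mul(Add(1201, -563), Pow(Add(g, -159), -1)) = Mul(Add(1201, -563), Pow(Add(Rational(1663, 4), -159), -1)) = Mul(638, Pow(Rational(1027, 4), -1)) = Mul(638, Rational(4, 1027)) = Rational(2552, 1027)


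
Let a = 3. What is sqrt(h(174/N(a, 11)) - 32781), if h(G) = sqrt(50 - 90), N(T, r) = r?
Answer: sqrt(-32781 + 2*I*sqrt(10)) ≈ 0.017 + 181.06*I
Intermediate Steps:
h(G) = 2*I*sqrt(10) (h(G) = sqrt(-40) = 2*I*sqrt(10))
sqrt(h(174/N(a, 11)) - 32781) = sqrt(2*I*sqrt(10) - 32781) = sqrt(-32781 + 2*I*sqrt(10))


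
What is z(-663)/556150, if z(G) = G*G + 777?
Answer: 220173/278075 ≈ 0.79178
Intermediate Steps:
z(G) = 777 + G² (z(G) = G² + 777 = 777 + G²)
z(-663)/556150 = (777 + (-663)²)/556150 = (777 + 439569)*(1/556150) = 440346*(1/556150) = 220173/278075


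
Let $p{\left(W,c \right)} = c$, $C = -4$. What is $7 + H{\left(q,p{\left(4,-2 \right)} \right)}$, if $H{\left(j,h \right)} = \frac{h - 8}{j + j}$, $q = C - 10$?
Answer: $\frac{103}{14} \approx 7.3571$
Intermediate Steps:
$q = -14$ ($q = -4 - 10 = -14$)
$H{\left(j,h \right)} = \frac{-8 + h}{2 j}$
$7 + H{\left(q,p{\left(4,-2 \right)} \right)} = 7 + \frac{-8 - 2}{2 \left(-14\right)} = 7 + \frac{1}{2} \left(- \frac{1}{14}\right) \left(-10\right) = 7 + \frac{5}{14} = \frac{103}{14}$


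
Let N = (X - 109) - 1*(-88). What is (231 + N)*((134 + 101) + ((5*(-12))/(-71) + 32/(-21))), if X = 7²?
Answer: 12926801/213 ≈ 60689.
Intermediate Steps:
X = 49
N = 28 (N = (49 - 109) - 1*(-88) = -60 + 88 = 28)
(231 + N)*((134 + 101) + ((5*(-12))/(-71) + 32/(-21))) = (231 + 28)*((134 + 101) + ((5*(-12))/(-71) + 32/(-21))) = 259*(235 + (-60*(-1/71) + 32*(-1/21))) = 259*(235 + (60/71 - 32/21)) = 259*(235 - 1012/1491) = 259*(349373/1491) = 12926801/213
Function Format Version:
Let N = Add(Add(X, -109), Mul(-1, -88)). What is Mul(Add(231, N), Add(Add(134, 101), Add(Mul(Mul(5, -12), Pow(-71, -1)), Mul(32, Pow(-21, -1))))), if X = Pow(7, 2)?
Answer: Rational(12926801, 213) ≈ 60689.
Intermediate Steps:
X = 49
N = 28 (N = Add(Add(49, -109), Mul(-1, -88)) = Add(-60, 88) = 28)
Mul(Add(231, N), Add(Add(134, 101), Add(Mul(Mul(5, -12), Pow(-71, -1)), Mul(32, Pow(-21, -1))))) = Mul(Add(231, 28), Add(Add(134, 101), Add(Mul(Mul(5, -12), Pow(-71, -1)), Mul(32, Pow(-21, -1))))) = Mul(259, Add(235, Add(Mul(-60, Rational(-1, 71)), Mul(32, Rational(-1, 21))))) = Mul(259, Add(235, Add(Rational(60, 71), Rational(-32, 21)))) = Mul(259, Add(235, Rational(-1012, 1491))) = Mul(259, Rational(349373, 1491)) = Rational(12926801, 213)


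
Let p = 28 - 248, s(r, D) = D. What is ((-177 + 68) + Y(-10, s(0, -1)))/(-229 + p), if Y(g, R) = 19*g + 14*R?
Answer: 313/449 ≈ 0.69710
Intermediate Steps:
Y(g, R) = 14*R + 19*g
p = -220
((-177 + 68) + Y(-10, s(0, -1)))/(-229 + p) = ((-177 + 68) + (14*(-1) + 19*(-10)))/(-229 - 220) = (-109 + (-14 - 190))/(-449) = (-109 - 204)*(-1/449) = -313*(-1/449) = 313/449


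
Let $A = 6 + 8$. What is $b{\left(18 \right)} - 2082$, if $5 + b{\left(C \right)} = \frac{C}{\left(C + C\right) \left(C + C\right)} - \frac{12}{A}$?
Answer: $- \frac{1052273}{504} \approx -2087.8$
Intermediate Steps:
$A = 14$
$b{\left(C \right)} = - \frac{41}{7} + \frac{1}{4 C}$ ($b{\left(C \right)} = -5 + \left(\frac{C}{\left(C + C\right) \left(C + C\right)} - \frac{12}{14}\right) = -5 + \left(\frac{C}{2 C 2 C} - \frac{6}{7}\right) = -5 + \left(\frac{C}{4 C^{2}} - \frac{6}{7}\right) = -5 + \left(C \frac{1}{4 C^{2}} - \frac{6}{7}\right) = -5 - \left(\frac{6}{7} - \frac{1}{4 C}\right) = - \frac{41}{7} + \frac{1}{4 C}$)
$b{\left(18 \right)} - 2082 = \frac{7 - 2952}{28 \cdot 18} - 2082 = \frac{1}{28} \cdot \frac{1}{18} \left(7 - 2952\right) - 2082 = \frac{1}{28} \cdot \frac{1}{18} \left(-2945\right) - 2082 = - \frac{2945}{504} - 2082 = - \frac{1052273}{504}$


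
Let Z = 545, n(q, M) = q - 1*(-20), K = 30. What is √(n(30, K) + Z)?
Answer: √595 ≈ 24.393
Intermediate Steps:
n(q, M) = 20 + q (n(q, M) = q + 20 = 20 + q)
√(n(30, K) + Z) = √((20 + 30) + 545) = √(50 + 545) = √595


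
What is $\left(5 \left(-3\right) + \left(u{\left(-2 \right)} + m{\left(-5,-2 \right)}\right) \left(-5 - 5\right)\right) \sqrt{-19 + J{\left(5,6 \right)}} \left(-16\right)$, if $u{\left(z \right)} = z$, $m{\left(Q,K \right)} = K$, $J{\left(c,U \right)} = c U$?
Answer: $- 400 \sqrt{11} \approx -1326.7$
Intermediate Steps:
$J{\left(c,U \right)} = U c$
$\left(5 \left(-3\right) + \left(u{\left(-2 \right)} + m{\left(-5,-2 \right)}\right) \left(-5 - 5\right)\right) \sqrt{-19 + J{\left(5,6 \right)}} \left(-16\right) = \left(5 \left(-3\right) + \left(-2 - 2\right) \left(-5 - 5\right)\right) \sqrt{-19 + 6 \cdot 5} \left(-16\right) = \left(-15 - -40\right) \sqrt{-19 + 30} \left(-16\right) = \left(-15 + 40\right) \sqrt{11} \left(-16\right) = 25 \sqrt{11} \left(-16\right) = - 400 \sqrt{11}$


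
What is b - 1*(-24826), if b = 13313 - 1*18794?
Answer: 19345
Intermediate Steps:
b = -5481 (b = 13313 - 18794 = -5481)
b - 1*(-24826) = -5481 - 1*(-24826) = -5481 + 24826 = 19345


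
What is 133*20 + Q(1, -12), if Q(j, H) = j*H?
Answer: 2648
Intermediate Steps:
Q(j, H) = H*j
133*20 + Q(1, -12) = 133*20 - 12*1 = 2660 - 12 = 2648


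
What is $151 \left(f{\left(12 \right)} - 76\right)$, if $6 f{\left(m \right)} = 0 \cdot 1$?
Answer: $-11476$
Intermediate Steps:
$f{\left(m \right)} = 0$ ($f{\left(m \right)} = \frac{0 \cdot 1}{6} = \frac{1}{6} \cdot 0 = 0$)
$151 \left(f{\left(12 \right)} - 76\right) = 151 \left(0 - 76\right) = 151 \left(-76\right) = -11476$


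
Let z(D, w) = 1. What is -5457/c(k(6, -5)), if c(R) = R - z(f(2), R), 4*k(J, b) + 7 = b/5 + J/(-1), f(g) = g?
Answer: 3638/3 ≈ 1212.7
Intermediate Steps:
k(J, b) = -7/4 - J/4 + b/20 (k(J, b) = -7/4 + (b/5 + J/(-1))/4 = -7/4 + (b*(1/5) + J*(-1))/4 = -7/4 + (b/5 - J)/4 = -7/4 + (-J + b/5)/4 = -7/4 + (-J/4 + b/20) = -7/4 - J/4 + b/20)
c(R) = -1 + R (c(R) = R - 1*1 = R - 1 = -1 + R)
-5457/c(k(6, -5)) = -5457/(-1 + (-7/4 - 1/4*6 + (1/20)*(-5))) = -5457/(-1 + (-7/4 - 3/2 - 1/4)) = -5457/(-1 - 7/2) = -5457/(-9/2) = -5457*(-2/9) = 3638/3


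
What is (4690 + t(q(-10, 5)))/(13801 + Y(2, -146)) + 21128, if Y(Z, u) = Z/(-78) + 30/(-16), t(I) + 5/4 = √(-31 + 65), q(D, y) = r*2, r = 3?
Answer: 90964242722/4305319 + 312*√34/4305319 ≈ 21128.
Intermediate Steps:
q(D, y) = 6 (q(D, y) = 3*2 = 6)
t(I) = -5/4 + √34 (t(I) = -5/4 + √(-31 + 65) = -5/4 + √34)
Y(Z, u) = -15/8 - Z/78 (Y(Z, u) = Z*(-1/78) + 30*(-1/16) = -Z/78 - 15/8 = -15/8 - Z/78)
(4690 + t(q(-10, 5)))/(13801 + Y(2, -146)) + 21128 = (4690 + (-5/4 + √34))/(13801 + (-15/8 - 1/78*2)) + 21128 = (18755/4 + √34)/(13801 + (-15/8 - 1/39)) + 21128 = (18755/4 + √34)/(13801 - 593/312) + 21128 = (18755/4 + √34)/(4305319/312) + 21128 = (18755/4 + √34)*(312/4305319) + 21128 = (1462890/4305319 + 312*√34/4305319) + 21128 = 90964242722/4305319 + 312*√34/4305319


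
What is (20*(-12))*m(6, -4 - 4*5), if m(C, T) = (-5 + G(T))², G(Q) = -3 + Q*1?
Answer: -245760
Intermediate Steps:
G(Q) = -3 + Q
m(C, T) = (-8 + T)² (m(C, T) = (-5 + (-3 + T))² = (-8 + T)²)
(20*(-12))*m(6, -4 - 4*5) = (20*(-12))*(-8 + (-4 - 4*5))² = -240*(-8 + (-4 - 20))² = -240*(-8 - 24)² = -240*(-32)² = -240*1024 = -245760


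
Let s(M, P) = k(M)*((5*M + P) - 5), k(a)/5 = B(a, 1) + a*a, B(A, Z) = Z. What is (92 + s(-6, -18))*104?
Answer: -1010152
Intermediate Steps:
k(a) = 5 + 5*a² (k(a) = 5*(1 + a*a) = 5*(1 + a²) = 5 + 5*a²)
s(M, P) = (5 + 5*M²)*(-5 + P + 5*M) (s(M, P) = (5 + 5*M²)*((5*M + P) - 5) = (5 + 5*M²)*((P + 5*M) - 5) = (5 + 5*M²)*(-5 + P + 5*M))
(92 + s(-6, -18))*104 = (92 + 5*(1 + (-6)²)*(-5 - 18 + 5*(-6)))*104 = (92 + 5*(1 + 36)*(-5 - 18 - 30))*104 = (92 + 5*37*(-53))*104 = (92 - 9805)*104 = -9713*104 = -1010152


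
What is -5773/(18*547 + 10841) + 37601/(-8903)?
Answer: -829248906/184176361 ≈ -4.5025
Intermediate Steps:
-5773/(18*547 + 10841) + 37601/(-8903) = -5773/(9846 + 10841) + 37601*(-1/8903) = -5773/20687 - 37601/8903 = -829248906/184176361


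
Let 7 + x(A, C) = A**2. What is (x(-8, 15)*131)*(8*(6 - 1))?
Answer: 298680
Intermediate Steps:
x(A, C) = -7 + A**2
(x(-8, 15)*131)*(8*(6 - 1)) = ((-7 + (-8)**2)*131)*(8*(6 - 1)) = ((-7 + 64)*131)*(8*5) = (57*131)*40 = 7467*40 = 298680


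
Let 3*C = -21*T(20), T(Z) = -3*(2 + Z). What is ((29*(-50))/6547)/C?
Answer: -725/1512357 ≈ -0.00047938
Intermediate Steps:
T(Z) = -6 - 3*Z
C = 462 (C = (-21*(-6 - 3*20))/3 = (-21*(-6 - 60))/3 = (-21*(-66))/3 = (⅓)*1386 = 462)
((29*(-50))/6547)/C = ((29*(-50))/6547)/462 = -1450*1/6547*(1/462) = -1450/6547*1/462 = -725/1512357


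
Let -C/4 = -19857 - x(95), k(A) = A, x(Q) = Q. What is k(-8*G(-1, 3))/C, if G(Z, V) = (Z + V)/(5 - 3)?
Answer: -1/9976 ≈ -0.00010024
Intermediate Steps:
G(Z, V) = V/2 + Z/2 (G(Z, V) = (V + Z)/2 = (V + Z)*(1/2) = V/2 + Z/2)
C = 79808 (C = -4*(-19857 - 1*95) = -4*(-19857 - 95) = -4*(-19952) = 79808)
k(-8*G(-1, 3))/C = -8*((1/2)*3 + (1/2)*(-1))/79808 = -8*(3/2 - 1/2)*(1/79808) = -8*1*(1/79808) = -8*1/79808 = -1/9976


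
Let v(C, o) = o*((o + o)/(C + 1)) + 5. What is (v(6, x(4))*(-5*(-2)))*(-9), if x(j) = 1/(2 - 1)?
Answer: -3330/7 ≈ -475.71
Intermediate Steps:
x(j) = 1 (x(j) = 1/1 = 1)
v(C, o) = 5 + 2*o²/(1 + C) (v(C, o) = o*((2*o)/(1 + C)) + 5 = o*(2*o/(1 + C)) + 5 = 2*o²/(1 + C) + 5 = 5 + 2*o²/(1 + C))
(v(6, x(4))*(-5*(-2)))*(-9) = (((5 + 2*1² + 5*6)/(1 + 6))*(-5*(-2)))*(-9) = (((5 + 2*1 + 30)/7)*10)*(-9) = (((5 + 2 + 30)/7)*10)*(-9) = (((⅐)*37)*10)*(-9) = ((37/7)*10)*(-9) = (370/7)*(-9) = -3330/7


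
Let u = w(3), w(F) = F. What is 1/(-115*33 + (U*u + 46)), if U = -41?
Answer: -1/3872 ≈ -0.00025826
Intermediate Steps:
u = 3
1/(-115*33 + (U*u + 46)) = 1/(-115*33 + (-41*3 + 46)) = 1/(-3795 + (-123 + 46)) = 1/(-3795 - 77) = 1/(-3872) = -1/3872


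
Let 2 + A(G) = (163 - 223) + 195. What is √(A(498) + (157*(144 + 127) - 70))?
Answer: √42610 ≈ 206.42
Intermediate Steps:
A(G) = 133 (A(G) = -2 + ((163 - 223) + 195) = -2 + (-60 + 195) = -2 + 135 = 133)
√(A(498) + (157*(144 + 127) - 70)) = √(133 + (157*(144 + 127) - 70)) = √(133 + (157*271 - 70)) = √(133 + (42547 - 70)) = √(133 + 42477) = √42610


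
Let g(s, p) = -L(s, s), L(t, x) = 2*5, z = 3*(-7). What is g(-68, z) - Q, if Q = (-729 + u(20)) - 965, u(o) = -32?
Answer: 1716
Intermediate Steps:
z = -21
L(t, x) = 10
g(s, p) = -10 (g(s, p) = -1*10 = -10)
Q = -1726 (Q = (-729 - 32) - 965 = -761 - 965 = -1726)
g(-68, z) - Q = -10 - 1*(-1726) = -10 + 1726 = 1716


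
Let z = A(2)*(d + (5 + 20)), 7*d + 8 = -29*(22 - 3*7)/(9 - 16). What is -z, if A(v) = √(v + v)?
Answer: -2396/49 ≈ -48.898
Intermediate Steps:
A(v) = √2*√v (A(v) = √(2*v) = √2*√v)
d = -27/49 (d = -8/7 + (-29*(22 - 3*7)/(9 - 16))/7 = -8/7 + (-29/((-7/(22 - 21))))/7 = -8/7 + (-29/((-7/1)))/7 = -8/7 + (-29/((-7*1)))/7 = -8/7 + (-29/(-7))/7 = -8/7 + (-29*(-⅐))/7 = -8/7 + (⅐)*(29/7) = -8/7 + 29/49 = -27/49 ≈ -0.55102)
z = 2396/49 (z = (√2*√2)*(-27/49 + (5 + 20)) = 2*(-27/49 + 25) = 2*(1198/49) = 2396/49 ≈ 48.898)
-z = -1*2396/49 = -2396/49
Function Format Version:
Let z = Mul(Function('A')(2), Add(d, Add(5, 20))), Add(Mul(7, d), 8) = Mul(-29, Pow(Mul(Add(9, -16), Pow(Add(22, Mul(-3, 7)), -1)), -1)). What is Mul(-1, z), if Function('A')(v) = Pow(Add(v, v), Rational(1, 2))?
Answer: Rational(-2396, 49) ≈ -48.898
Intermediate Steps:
Function('A')(v) = Mul(Pow(2, Rational(1, 2)), Pow(v, Rational(1, 2))) (Function('A')(v) = Pow(Mul(2, v), Rational(1, 2)) = Mul(Pow(2, Rational(1, 2)), Pow(v, Rational(1, 2))))
d = Rational(-27, 49) (d = Add(Rational(-8, 7), Mul(Rational(1, 7), Mul(-29, Pow(Mul(Add(9, -16), Pow(Add(22, Mul(-3, 7)), -1)), -1)))) = Add(Rational(-8, 7), Mul(Rational(1, 7), Mul(-29, Pow(Mul(-7, Pow(Add(22, -21), -1)), -1)))) = Add(Rational(-8, 7), Mul(Rational(1, 7), Mul(-29, Pow(Mul(-7, Pow(1, -1)), -1)))) = Add(Rational(-8, 7), Mul(Rational(1, 7), Mul(-29, Pow(Mul(-7, 1), -1)))) = Add(Rational(-8, 7), Mul(Rational(1, 7), Mul(-29, Pow(-7, -1)))) = Add(Rational(-8, 7), Mul(Rational(1, 7), Mul(-29, Rational(-1, 7)))) = Add(Rational(-8, 7), Mul(Rational(1, 7), Rational(29, 7))) = Add(Rational(-8, 7), Rational(29, 49)) = Rational(-27, 49) ≈ -0.55102)
z = Rational(2396, 49) (z = Mul(Mul(Pow(2, Rational(1, 2)), Pow(2, Rational(1, 2))), Add(Rational(-27, 49), Add(5, 20))) = Mul(2, Add(Rational(-27, 49), 25)) = Mul(2, Rational(1198, 49)) = Rational(2396, 49) ≈ 48.898)
Mul(-1, z) = Mul(-1, Rational(2396, 49)) = Rational(-2396, 49)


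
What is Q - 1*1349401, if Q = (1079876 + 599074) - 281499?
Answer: 48050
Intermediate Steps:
Q = 1397451 (Q = 1678950 - 281499 = 1397451)
Q - 1*1349401 = 1397451 - 1*1349401 = 1397451 - 1349401 = 48050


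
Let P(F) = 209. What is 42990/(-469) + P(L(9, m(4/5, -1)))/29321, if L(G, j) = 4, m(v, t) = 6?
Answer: -1260411769/13751549 ≈ -91.656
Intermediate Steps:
42990/(-469) + P(L(9, m(4/5, -1)))/29321 = 42990/(-469) + 209/29321 = 42990*(-1/469) + 209*(1/29321) = -42990/469 + 209/29321 = -1260411769/13751549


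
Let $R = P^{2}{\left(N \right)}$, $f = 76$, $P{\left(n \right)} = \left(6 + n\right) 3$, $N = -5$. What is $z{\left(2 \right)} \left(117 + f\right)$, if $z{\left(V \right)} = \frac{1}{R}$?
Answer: $\frac{193}{9} \approx 21.444$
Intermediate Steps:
$P{\left(n \right)} = 18 + 3 n$
$R = 9$ ($R = \left(18 + 3 \left(-5\right)\right)^{2} = \left(18 - 15\right)^{2} = 3^{2} = 9$)
$z{\left(V \right)} = \frac{1}{9}$
$z{\left(2 \right)} \left(117 + f\right) = \frac{117 + 76}{9} = \frac{1}{9} \cdot 193 = \frac{193}{9}$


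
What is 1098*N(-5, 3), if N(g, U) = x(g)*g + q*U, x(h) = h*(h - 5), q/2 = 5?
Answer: -241560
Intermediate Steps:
q = 10 (q = 2*5 = 10)
x(h) = h*(-5 + h)
N(g, U) = 10*U + g**2*(-5 + g) (N(g, U) = (g*(-5 + g))*g + 10*U = g**2*(-5 + g) + 10*U = 10*U + g**2*(-5 + g))
1098*N(-5, 3) = 1098*(10*3 + (-5)**2*(-5 - 5)) = 1098*(30 + 25*(-10)) = 1098*(30 - 250) = 1098*(-220) = -241560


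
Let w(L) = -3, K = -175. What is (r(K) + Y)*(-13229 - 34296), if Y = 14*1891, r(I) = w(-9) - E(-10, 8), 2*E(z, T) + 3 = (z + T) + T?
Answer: -2515925975/2 ≈ -1.2580e+9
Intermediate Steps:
E(z, T) = -3/2 + T + z/2 (E(z, T) = -3/2 + ((z + T) + T)/2 = -3/2 + ((T + z) + T)/2 = -3/2 + (z + 2*T)/2 = -3/2 + (T + z/2) = -3/2 + T + z/2)
r(I) = -9/2 (r(I) = -3 - (-3/2 + 8 + (1/2)*(-10)) = -3 - (-3/2 + 8 - 5) = -3 - 1*3/2 = -3 - 3/2 = -9/2)
Y = 26474
(r(K) + Y)*(-13229 - 34296) = (-9/2 + 26474)*(-13229 - 34296) = (52939/2)*(-47525) = -2515925975/2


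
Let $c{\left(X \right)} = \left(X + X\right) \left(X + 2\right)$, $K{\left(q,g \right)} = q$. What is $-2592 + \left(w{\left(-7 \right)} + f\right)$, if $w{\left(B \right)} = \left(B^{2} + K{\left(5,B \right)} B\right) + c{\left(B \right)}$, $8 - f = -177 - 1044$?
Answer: $-1279$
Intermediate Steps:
$c{\left(X \right)} = 2 X \left(2 + X\right)$
$f = 1229$ ($f = 8 - \left(-177 - 1044\right) = 8 - -1221 = 8 + 1221 = 1229$)
$w{\left(B \right)} = B^{2} + 5 B + 2 B \left(2 + B\right)$ ($w{\left(B \right)} = \left(B^{2} + 5 B\right) + 2 B \left(2 + B\right) = B^{2} + 5 B + 2 B \left(2 + B\right)$)
$-2592 + \left(w{\left(-7 \right)} + f\right) = -2592 + \left(3 \left(-7\right) \left(3 - 7\right) + 1229\right) = -2592 + \left(3 \left(-7\right) \left(-4\right) + 1229\right) = -2592 + \left(84 + 1229\right) = -2592 + 1313 = -1279$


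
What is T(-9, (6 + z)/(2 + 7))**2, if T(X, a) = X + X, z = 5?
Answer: 324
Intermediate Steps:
T(X, a) = 2*X
T(-9, (6 + z)/(2 + 7))**2 = (2*(-9))**2 = (-18)**2 = 324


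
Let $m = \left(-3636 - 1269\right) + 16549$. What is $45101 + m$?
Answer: $56745$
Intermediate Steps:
$m = 11644$ ($m = \left(-3636 - 1269\right) + 16549 = -4905 + 16549 = 11644$)
$45101 + m = 45101 + 11644 = 56745$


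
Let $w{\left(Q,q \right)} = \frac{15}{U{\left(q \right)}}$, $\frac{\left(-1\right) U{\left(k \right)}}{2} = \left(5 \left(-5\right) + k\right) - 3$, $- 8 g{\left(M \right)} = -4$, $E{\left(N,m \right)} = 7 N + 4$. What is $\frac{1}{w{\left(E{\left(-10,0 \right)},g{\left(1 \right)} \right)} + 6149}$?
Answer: $\frac{11}{67642} \approx 0.00016262$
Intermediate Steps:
$E{\left(N,m \right)} = 4 + 7 N$
$g{\left(M \right)} = \frac{1}{2}$ ($g{\left(M \right)} = \left(- \frac{1}{8}\right) \left(-4\right) = \frac{1}{2}$)
$U{\left(k \right)} = 56 - 2 k$ ($U{\left(k \right)} = - 2 \left(\left(5 \left(-5\right) + k\right) - 3\right) = - 2 \left(\left(-25 + k\right) - 3\right) = - 2 \left(-28 + k\right) = 56 - 2 k$)
$w{\left(Q,q \right)} = \frac{15}{56 - 2 q}$
$\frac{1}{w{\left(E{\left(-10,0 \right)},g{\left(1 \right)} \right)} + 6149} = \frac{1}{- \frac{15}{-56 + 2 \cdot \frac{1}{2}} + 6149} = \frac{1}{- \frac{15}{-56 + 1} + 6149} = \frac{1}{- \frac{15}{-55} + 6149} = \frac{1}{\left(-15\right) \left(- \frac{1}{55}\right) + 6149} = \frac{1}{\frac{3}{11} + 6149} = \frac{1}{\frac{67642}{11}} = \frac{11}{67642}$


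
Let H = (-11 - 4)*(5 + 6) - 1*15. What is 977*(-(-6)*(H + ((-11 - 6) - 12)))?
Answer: -1225158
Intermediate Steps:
H = -180 (H = -15*11 - 15 = -165 - 15 = -180)
977*(-(-6)*(H + ((-11 - 6) - 12))) = 977*(-(-6)*(-180 + ((-11 - 6) - 12))) = 977*(-(-6)*(-180 + (-17 - 12))) = 977*(-(-6)*(-180 - 29)) = 977*(-(-6)*(-209)) = 977*(-1*1254) = 977*(-1254) = -1225158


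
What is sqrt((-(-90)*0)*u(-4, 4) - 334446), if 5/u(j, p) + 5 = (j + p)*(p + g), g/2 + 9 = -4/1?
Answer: I*sqrt(334446) ≈ 578.31*I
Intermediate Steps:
g = -26 (g = -18 + 2*(-4/1) = -18 + 2*(-4*1) = -18 + 2*(-4) = -18 - 8 = -26)
u(j, p) = 5/(-5 + (-26 + p)*(j + p)) (u(j, p) = 5/(-5 + (j + p)*(p - 26)) = 5/(-5 + (j + p)*(-26 + p)) = 5/(-5 + (-26 + p)*(j + p)))
sqrt((-(-90)*0)*u(-4, 4) - 334446) = sqrt((-(-90)*0)*(5/(-5 + 4**2 - 26*(-4) - 26*4 - 4*4)) - 334446) = sqrt((-18*0)*(5/(-5 + 16 + 104 - 104 - 16)) - 334446) = sqrt(0*(5/(-5)) - 334446) = sqrt(0*(5*(-1/5)) - 334446) = sqrt(0*(-1) - 334446) = sqrt(0 - 334446) = sqrt(-334446) = I*sqrt(334446)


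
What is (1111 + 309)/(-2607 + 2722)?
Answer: 284/23 ≈ 12.348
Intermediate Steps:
(1111 + 309)/(-2607 + 2722) = 1420/115 = 1420*(1/115) = 284/23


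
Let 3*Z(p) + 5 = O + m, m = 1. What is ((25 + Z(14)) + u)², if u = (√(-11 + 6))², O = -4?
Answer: 2704/9 ≈ 300.44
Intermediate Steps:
Z(p) = -8/3 (Z(p) = -5/3 + (-4 + 1)/3 = -5/3 + (⅓)*(-3) = -5/3 - 1 = -8/3)
u = -5 (u = (√(-5))² = (I*√5)² = -5)
((25 + Z(14)) + u)² = ((25 - 8/3) - 5)² = (67/3 - 5)² = (52/3)² = 2704/9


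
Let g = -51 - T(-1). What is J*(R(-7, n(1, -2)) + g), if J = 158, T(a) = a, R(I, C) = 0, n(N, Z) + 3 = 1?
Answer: -7900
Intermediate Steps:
n(N, Z) = -2 (n(N, Z) = -3 + 1 = -2)
g = -50 (g = -51 - 1*(-1) = -51 + 1 = -50)
J*(R(-7, n(1, -2)) + g) = 158*(0 - 50) = 158*(-50) = -7900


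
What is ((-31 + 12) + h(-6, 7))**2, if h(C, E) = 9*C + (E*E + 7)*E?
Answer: 101761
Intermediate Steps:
h(C, E) = 9*C + E*(7 + E**2) (h(C, E) = 9*C + (E**2 + 7)*E = 9*C + (7 + E**2)*E = 9*C + E*(7 + E**2))
((-31 + 12) + h(-6, 7))**2 = ((-31 + 12) + (7**3 + 7*7 + 9*(-6)))**2 = (-19 + (343 + 49 - 54))**2 = (-19 + 338)**2 = 319**2 = 101761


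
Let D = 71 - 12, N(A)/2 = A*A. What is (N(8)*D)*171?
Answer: 1291392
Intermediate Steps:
N(A) = 2*A**2 (N(A) = 2*(A*A) = 2*A**2)
D = 59
(N(8)*D)*171 = ((2*8**2)*59)*171 = ((2*64)*59)*171 = (128*59)*171 = 7552*171 = 1291392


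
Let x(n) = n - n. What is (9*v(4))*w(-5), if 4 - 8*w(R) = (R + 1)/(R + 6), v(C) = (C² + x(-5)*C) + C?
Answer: 180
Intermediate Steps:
x(n) = 0
v(C) = C + C² (v(C) = (C² + 0*C) + C = (C² + 0) + C = C² + C = C + C²)
w(R) = ½ - (1 + R)/(8*(6 + R)) (w(R) = ½ - (R + 1)/(8*(R + 6)) = ½ - (1 + R)/(8*(6 + R)))
(9*v(4))*w(-5) = (9*(4*(1 + 4)))*((23 + 3*(-5))/(8*(6 - 5))) = (9*(4*5))*((⅛)*(23 - 15)/1) = (9*20)*((⅛)*1*8) = 180*1 = 180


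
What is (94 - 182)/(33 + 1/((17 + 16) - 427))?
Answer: -34672/13001 ≈ -2.6669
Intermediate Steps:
(94 - 182)/(33 + 1/((17 + 16) - 427)) = -88/(33 + 1/(33 - 427)) = -88/(33 + 1/(-394)) = -88/(33 - 1/394) = -88/13001/394 = -88*394/13001 = -34672/13001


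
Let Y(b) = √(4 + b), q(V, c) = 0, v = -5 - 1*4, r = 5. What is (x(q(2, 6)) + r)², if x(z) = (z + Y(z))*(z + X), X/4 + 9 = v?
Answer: 19321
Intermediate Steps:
v = -9 (v = -5 - 4 = -9)
X = -72 (X = -36 + 4*(-9) = -36 - 36 = -72)
x(z) = (-72 + z)*(z + √(4 + z)) (x(z) = (z + √(4 + z))*(z - 72) = (z + √(4 + z))*(-72 + z) = (-72 + z)*(z + √(4 + z)))
(x(q(2, 6)) + r)² = ((0² - 72*0 - 72*√(4 + 0) + 0*√(4 + 0)) + 5)² = ((0 + 0 - 72*√4 + 0*√4) + 5)² = ((0 + 0 - 72*2 + 0*2) + 5)² = ((0 + 0 - 144 + 0) + 5)² = (-144 + 5)² = (-139)² = 19321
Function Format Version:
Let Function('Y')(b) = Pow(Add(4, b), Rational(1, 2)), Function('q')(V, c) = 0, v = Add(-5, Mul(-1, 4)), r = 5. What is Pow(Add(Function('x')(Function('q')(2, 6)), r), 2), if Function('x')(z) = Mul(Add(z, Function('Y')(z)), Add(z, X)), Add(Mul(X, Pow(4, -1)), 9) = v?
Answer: 19321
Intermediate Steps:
v = -9 (v = Add(-5, -4) = -9)
X = -72 (X = Add(-36, Mul(4, -9)) = Add(-36, -36) = -72)
Function('x')(z) = Mul(Add(-72, z), Add(z, Pow(Add(4, z), Rational(1, 2)))) (Function('x')(z) = Mul(Add(z, Pow(Add(4, z), Rational(1, 2))), Add(z, -72)) = Mul(Add(z, Pow(Add(4, z), Rational(1, 2))), Add(-72, z)) = Mul(Add(-72, z), Add(z, Pow(Add(4, z), Rational(1, 2)))))
Pow(Add(Function('x')(Function('q')(2, 6)), r), 2) = Pow(Add(Add(Pow(0, 2), Mul(-72, 0), Mul(-72, Pow(Add(4, 0), Rational(1, 2))), Mul(0, Pow(Add(4, 0), Rational(1, 2)))), 5), 2) = Pow(Add(Add(0, 0, Mul(-72, Pow(4, Rational(1, 2))), Mul(0, Pow(4, Rational(1, 2)))), 5), 2) = Pow(Add(Add(0, 0, Mul(-72, 2), Mul(0, 2)), 5), 2) = Pow(Add(Add(0, 0, -144, 0), 5), 2) = Pow(Add(-144, 5), 2) = Pow(-139, 2) = 19321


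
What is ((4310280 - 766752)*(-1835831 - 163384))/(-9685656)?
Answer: 10932522115/14947 ≈ 7.3142e+5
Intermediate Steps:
((4310280 - 766752)*(-1835831 - 163384))/(-9685656) = (3543528*(-1999215))*(-1/9685656) = -7084274330520*(-1/9685656) = 10932522115/14947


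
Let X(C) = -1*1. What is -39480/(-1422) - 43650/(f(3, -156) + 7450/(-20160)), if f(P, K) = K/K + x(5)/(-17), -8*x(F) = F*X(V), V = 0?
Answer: -354411670340/4822239 ≈ -73495.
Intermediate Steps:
X(C) = -1
x(F) = F/8 (x(F) = -F*(-1)/8 = -(-1)*F/8 = F/8)
f(P, K) = 131/136 (f(P, K) = K/K + ((⅛)*5)/(-17) = 1 + (5/8)*(-1/17) = 1 - 5/136 = 131/136)
-39480/(-1422) - 43650/(f(3, -156) + 7450/(-20160)) = -39480/(-1422) - 43650/(131/136 + 7450/(-20160)) = -39480*(-1/1422) - 43650/(131/136 + 7450*(-1/20160)) = 6580/237 - 43650/(131/136 - 745/2016) = 6580/237 - 43650/20347/34272 = 6580/237 - 43650*34272/20347 = 6580/237 - 1495972800/20347 = -354411670340/4822239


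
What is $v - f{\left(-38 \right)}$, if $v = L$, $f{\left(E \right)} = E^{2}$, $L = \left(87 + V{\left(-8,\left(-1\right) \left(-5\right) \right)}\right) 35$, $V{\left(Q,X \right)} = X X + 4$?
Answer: $2616$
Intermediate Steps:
$V{\left(Q,X \right)} = 4 + X^{2}$ ($V{\left(Q,X \right)} = X^{2} + 4 = 4 + X^{2}$)
$L = 4060$ ($L = \left(87 + \left(4 + \left(\left(-1\right) \left(-5\right)\right)^{2}\right)\right) 35 = \left(87 + \left(4 + 5^{2}\right)\right) 35 = \left(87 + \left(4 + 25\right)\right) 35 = \left(87 + 29\right) 35 = 116 \cdot 35 = 4060$)
$v = 4060$
$v - f{\left(-38 \right)} = 4060 - \left(-38\right)^{2} = 4060 - 1444 = 2616$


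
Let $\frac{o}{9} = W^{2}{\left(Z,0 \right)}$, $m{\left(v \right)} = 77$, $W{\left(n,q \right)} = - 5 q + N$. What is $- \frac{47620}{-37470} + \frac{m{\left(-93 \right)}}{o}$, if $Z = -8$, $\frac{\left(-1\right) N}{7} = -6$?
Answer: $\frac{3613811}{2832732} \approx 1.2757$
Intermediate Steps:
$N = 42$ ($N = \left(-7\right) \left(-6\right) = 42$)
$W{\left(n,q \right)} = 42 - 5 q$ ($W{\left(n,q \right)} = - 5 q + 42 = 42 - 5 q$)
$o = 15876$ ($o = 9 \left(42 - 0\right)^{2} = 9 \left(42 + 0\right)^{2} = 9 \cdot 42^{2} = 9 \cdot 1764 = 15876$)
$- \frac{47620}{-37470} + \frac{m{\left(-93 \right)}}{o} = - \frac{47620}{-37470} + \frac{77}{15876} = \left(-47620\right) \left(- \frac{1}{37470}\right) + 77 \cdot \frac{1}{15876} = \frac{4762}{3747} + \frac{11}{2268} = \frac{3613811}{2832732}$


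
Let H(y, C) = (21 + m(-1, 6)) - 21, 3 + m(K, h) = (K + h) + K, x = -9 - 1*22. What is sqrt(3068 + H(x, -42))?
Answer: 3*sqrt(341) ≈ 55.399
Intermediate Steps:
x = -31 (x = -9 - 22 = -31)
m(K, h) = -3 + h + 2*K (m(K, h) = -3 + ((K + h) + K) = -3 + (h + 2*K) = -3 + h + 2*K)
H(y, C) = 1 (H(y, C) = (21 + (-3 + 6 + 2*(-1))) - 21 = (21 + (-3 + 6 - 2)) - 21 = (21 + 1) - 21 = 22 - 21 = 1)
sqrt(3068 + H(x, -42)) = sqrt(3068 + 1) = sqrt(3069) = 3*sqrt(341)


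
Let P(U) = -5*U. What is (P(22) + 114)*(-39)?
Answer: -156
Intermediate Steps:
(P(22) + 114)*(-39) = (-5*22 + 114)*(-39) = (-110 + 114)*(-39) = 4*(-39) = -156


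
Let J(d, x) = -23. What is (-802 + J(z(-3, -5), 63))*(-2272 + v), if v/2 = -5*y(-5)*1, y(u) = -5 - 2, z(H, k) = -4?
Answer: 1816650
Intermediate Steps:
y(u) = -7
v = 70 (v = 2*(-5*(-7)*1) = 2*(35*1) = 2*35 = 70)
(-802 + J(z(-3, -5), 63))*(-2272 + v) = (-802 - 23)*(-2272 + 70) = -825*(-2202) = 1816650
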